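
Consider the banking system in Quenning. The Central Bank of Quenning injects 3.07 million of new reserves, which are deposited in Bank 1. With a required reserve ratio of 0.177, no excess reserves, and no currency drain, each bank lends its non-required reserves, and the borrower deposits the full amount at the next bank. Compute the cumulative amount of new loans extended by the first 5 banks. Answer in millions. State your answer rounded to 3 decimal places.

8.885 million

Bank i lends (1 − rr)^i of the original deposit: Bank 1 lends 3.07·0.8230 ≈ 2.5266, Bank 2 lends 3.07·0.8230² ≈ 2.0794, and so on.
Summing a geometric series: total = 3.07·[0.8230·(1 − 0.8230^5) / (1 − 0.8230)] ≈ 8.8849 million.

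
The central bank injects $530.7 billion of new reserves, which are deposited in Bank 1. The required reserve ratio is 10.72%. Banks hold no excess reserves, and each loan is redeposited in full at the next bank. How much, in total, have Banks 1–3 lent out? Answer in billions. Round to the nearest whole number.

Bank i lends (1 − rr)^i of the original deposit: Bank 1 lends 530.7·0.8928 ≈ 473.8090, Bank 2 lends 530.7·0.8928² ≈ 423.0166, and so on.
Summing a geometric series: total = 530.7·[0.8928·(1 − 0.8928^3) / (1 − 0.8928)] ≈ 1274.4949 billion.

$1274 billion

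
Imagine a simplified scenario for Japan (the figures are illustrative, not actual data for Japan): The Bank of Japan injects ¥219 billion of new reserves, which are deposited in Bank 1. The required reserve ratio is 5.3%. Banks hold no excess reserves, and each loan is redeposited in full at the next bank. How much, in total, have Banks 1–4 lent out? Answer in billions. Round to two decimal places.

Bank i lends (1 − rr)^i of the original deposit: Bank 1 lends 219·0.9470 = 207.3930, Bank 2 lends 219·0.9470² ≈ 196.4012, and so on.
Summing a geometric series: total = 219·[0.9470·(1 − 0.9470^4) / (1 − 0.9470)] ≈ 765.9204 billion.

¥765.92 billion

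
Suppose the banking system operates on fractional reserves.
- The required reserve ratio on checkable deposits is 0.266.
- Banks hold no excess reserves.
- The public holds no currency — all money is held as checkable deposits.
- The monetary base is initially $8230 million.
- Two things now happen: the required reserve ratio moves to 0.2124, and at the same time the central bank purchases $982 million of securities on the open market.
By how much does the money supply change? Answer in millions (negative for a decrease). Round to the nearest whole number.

Before: m₁ = 1 / (0.266) ≈ 3.75940, MB₁ = 8230, so M₁ = 3.75940 × 8230 = 30939.862 million.
After: m₂ = 1 / (0.2124) ≈ 4.70810, MB₂ = 8230 + 982 = 9212, so M₂ = 4.70810 × 9212 = 43371.0172 million.
ΔM = M₂ − M₁ = 43371.0172 − 30939.862 = 12431.1552 million.

$12431 million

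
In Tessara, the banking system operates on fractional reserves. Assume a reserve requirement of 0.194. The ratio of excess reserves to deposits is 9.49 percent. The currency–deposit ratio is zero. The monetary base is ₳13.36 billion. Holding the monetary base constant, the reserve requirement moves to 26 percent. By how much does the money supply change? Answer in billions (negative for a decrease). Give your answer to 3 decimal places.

-8.600 billion

Initially m₁ = 1 / (0.194 + 0.0949) ≈ 3.461405, so M₁ = 3.461405 × 13.36 ≈ 46.2444 billion.
After the change m₂ = 1 / (0.26 + 0.0949) ≈ 2.817695, so M₂ = 2.817695 × 13.36 ≈ 37.6444 billion.
ΔM = M₂ − M₁ = 37.6444 − 46.2444 = -8.6 billion.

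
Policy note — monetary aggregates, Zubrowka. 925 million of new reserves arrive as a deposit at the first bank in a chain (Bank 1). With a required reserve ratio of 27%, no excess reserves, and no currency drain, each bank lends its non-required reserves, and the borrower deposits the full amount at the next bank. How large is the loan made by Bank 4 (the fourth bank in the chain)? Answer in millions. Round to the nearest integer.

Each bank lends a fraction (1 − rr) = 0.7300 of the deposit it receives, so Bank 4 receives 925·0.7300^3 and lends 925·0.7300^4 ≈ 262.6837 million.

263 million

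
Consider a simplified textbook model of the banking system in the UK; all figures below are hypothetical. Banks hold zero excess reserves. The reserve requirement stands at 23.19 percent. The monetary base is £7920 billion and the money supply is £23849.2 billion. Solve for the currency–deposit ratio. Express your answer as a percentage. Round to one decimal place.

Using m = M/MB = 23849.2/7920 ≈ 3.011263. From m = (1 + c)/(c + rr + e), rearranging gives 1 + c = m·(c + rr + e), so c·(1 − m) = m·(rr + e) − 1.
Hence c = [m·(rr + e) − 1]/(1 − m) = [3.011263 × (0.2319 + 0) − 1] / (1 − 3.011263) ≈ 0.149999.

15.0%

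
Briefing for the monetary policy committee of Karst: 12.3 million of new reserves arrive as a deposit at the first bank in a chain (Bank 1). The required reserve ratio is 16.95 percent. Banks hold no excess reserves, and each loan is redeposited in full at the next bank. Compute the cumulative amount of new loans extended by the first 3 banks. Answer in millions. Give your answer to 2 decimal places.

Bank i lends (1 − rr)^i of the original deposit: Bank 1 lends 12.3·0.8305 ≈ 10.2152, Bank 2 lends 12.3·0.8305² ≈ 8.4837, and so on.
Summing a geometric series: total = 12.3·[0.8305·(1 − 0.8305^3) / (1 − 0.8305)] ≈ 25.7445 million.

25.74 million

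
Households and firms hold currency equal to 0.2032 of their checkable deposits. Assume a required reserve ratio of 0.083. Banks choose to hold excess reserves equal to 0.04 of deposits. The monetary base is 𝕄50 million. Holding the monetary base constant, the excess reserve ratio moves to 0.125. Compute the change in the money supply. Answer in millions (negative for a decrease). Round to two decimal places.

-38.12 million

Initially m₁ = (1 + 0.2032) / (0.083 + 0.04 + 0.2032) ≈ 3.68853, so M₁ = 3.68853 × 50 = 184.4265 million.
After the change m₂ = (1 + 0.2032) / (0.083 + 0.125 + 0.2032) ≈ 2.92607, so M₂ = 2.92607 × 50 = 146.3035 million.
ΔM = M₂ − M₁ = 146.3035 − 184.4265 = -38.123 million.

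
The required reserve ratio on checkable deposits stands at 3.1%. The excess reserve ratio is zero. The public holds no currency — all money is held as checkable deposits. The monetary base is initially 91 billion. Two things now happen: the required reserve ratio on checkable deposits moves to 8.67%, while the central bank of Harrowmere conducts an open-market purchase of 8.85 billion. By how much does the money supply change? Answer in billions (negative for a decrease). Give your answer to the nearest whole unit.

Before: m₁ = 1 / (0.031) ≈ 32.2581, MB₁ = 91, so M₁ = 32.2581 × 91 = 2935.4871 billion.
After: m₂ = 1 / (0.0867) ≈ 11.5340, MB₂ = 91 + 8.85 = 99.85, so M₂ = 11.5340 × 99.85 = 1151.6699 billion.
ΔM = M₂ − M₁ = 1151.6699 − 2935.4871 = -1783.8172 billion.

-1784 billion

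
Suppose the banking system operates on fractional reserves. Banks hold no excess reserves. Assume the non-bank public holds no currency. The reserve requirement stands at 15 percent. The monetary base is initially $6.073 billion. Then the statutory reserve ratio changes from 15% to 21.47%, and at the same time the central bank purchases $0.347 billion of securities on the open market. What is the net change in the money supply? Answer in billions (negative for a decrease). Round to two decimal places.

-10.58 billion

Before: m₁ = 1 / (0.15) ≈ 6.6667, MB₁ = 6.073, so M₁ = 6.6667 × 6.073 ≈ 40.4869 billion.
After: m₂ = 1 / (0.2147) ≈ 4.6577, MB₂ = 6.073 + 0.347 = 6.42, so M₂ = 4.6577 × 6.42 ≈ 29.9024 billion.
ΔM = M₂ − M₁ = 29.9024 − 40.4869 = -10.5845 billion.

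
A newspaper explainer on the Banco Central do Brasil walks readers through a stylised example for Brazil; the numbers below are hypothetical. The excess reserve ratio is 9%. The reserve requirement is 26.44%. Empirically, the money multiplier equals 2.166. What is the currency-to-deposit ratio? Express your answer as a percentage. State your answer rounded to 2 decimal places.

19.93%

Using m = 2.166. From m = (1 + c)/(c + rr + e), rearranging gives 1 + c = m·(c + rr + e), so c·(1 − m) = m·(rr + e) − 1.
Hence c = [m·(rr + e) − 1]/(1 − m) = [2.166 × (0.2644 + 0.09) − 1] / (1 − 2.166) ≈ 0.199288.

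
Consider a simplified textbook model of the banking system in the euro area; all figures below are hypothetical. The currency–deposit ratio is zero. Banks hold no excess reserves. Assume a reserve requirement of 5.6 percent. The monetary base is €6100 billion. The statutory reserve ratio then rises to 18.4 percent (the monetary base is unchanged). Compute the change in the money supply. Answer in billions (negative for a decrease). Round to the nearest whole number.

-75776 billion

Initially m₁ = 1 / (0.056) ≈ 17.85714, so M₁ = 17.85714 × 6100 = 108928.554 billion.
After the change m₂ = 1 / (0.184) ≈ 5.43478, so M₂ = 5.43478 × 6100 = 33152.158 billion.
ΔM = M₂ − M₁ = 33152.158 − 108928.554 = -75776.396 billion.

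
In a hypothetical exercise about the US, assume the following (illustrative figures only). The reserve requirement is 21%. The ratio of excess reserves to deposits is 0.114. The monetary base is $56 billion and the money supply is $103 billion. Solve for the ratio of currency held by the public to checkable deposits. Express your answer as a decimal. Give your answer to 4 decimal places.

Using m = M/MB = 103/56 ≈ 1.839286. From m = (1 + c)/(c + rr + e), rearranging gives 1 + c = m·(c + rr + e), so c·(1 − m) = m·(rr + e) − 1.
Hence c = [m·(rr + e) − 1]/(1 − m) = [1.839286 × (0.21 + 0.114) − 1] / (1 − 1.839286) ≈ 0.481447.

0.4814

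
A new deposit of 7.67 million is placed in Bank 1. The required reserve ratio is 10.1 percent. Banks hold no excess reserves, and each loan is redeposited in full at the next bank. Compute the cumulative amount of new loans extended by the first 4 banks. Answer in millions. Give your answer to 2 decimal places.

23.68 million

Bank i lends (1 − rr)^i of the original deposit: Bank 1 lends 7.67·0.8990 ≈ 6.8953, Bank 2 lends 7.67·0.8990² ≈ 6.1989, and so on.
Summing a geometric series: total = 7.67·[0.8990·(1 − 0.8990^4) / (1 − 0.8990)] ≈ 23.6770 million.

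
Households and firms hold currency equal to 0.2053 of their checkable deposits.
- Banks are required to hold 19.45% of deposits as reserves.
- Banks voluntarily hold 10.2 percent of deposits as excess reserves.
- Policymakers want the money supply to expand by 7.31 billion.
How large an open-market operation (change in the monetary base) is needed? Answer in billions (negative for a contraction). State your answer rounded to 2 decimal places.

3.04 billion

The money multiplier is m = (1 + c) / (rr + e + c) = (1 + 0.2053) / (0.1945 + 0.102 + 0.2053) ≈ 2.4020.
ΔMB = ΔM / m = (+7.31) / 2.4020 ≈ 3.0433 billion.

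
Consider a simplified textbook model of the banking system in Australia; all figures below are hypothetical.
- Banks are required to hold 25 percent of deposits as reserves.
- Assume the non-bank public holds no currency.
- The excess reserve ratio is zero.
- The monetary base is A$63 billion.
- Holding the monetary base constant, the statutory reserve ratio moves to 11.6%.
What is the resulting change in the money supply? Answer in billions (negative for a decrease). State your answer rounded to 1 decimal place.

Initially m₁ = 1 / (0.25) = 4, so M₁ = 4 × 63 = 252 billion.
After the change m₂ = 1 / (0.116) ≈ 8.6207, so M₂ = 8.6207 × 63 = 543.1041 billion.
ΔM = M₂ − M₁ = 543.1041 − 252 = 291.1041 billion.

A$291.1 billion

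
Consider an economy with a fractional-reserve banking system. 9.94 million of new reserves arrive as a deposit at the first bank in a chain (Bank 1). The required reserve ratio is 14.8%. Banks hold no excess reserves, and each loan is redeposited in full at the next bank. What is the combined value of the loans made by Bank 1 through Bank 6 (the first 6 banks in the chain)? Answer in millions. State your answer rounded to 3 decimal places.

Bank i lends (1 − rr)^i of the original deposit: Bank 1 lends 9.94·0.8520 ≈ 8.4689, Bank 2 lends 9.94·0.8520² ≈ 7.2155, and so on.
Summing a geometric series: total = 9.94·[0.8520·(1 − 0.8520^6) / (1 − 0.8520)] ≈ 35.3344 million.

35.334 million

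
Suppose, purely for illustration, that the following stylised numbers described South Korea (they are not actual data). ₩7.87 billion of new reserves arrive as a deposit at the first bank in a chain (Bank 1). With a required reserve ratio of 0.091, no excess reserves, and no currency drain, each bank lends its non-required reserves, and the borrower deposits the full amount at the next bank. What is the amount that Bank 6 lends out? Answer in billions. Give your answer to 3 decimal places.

Each bank lends a fraction (1 − rr) = 0.9090 of the deposit it receives, so Bank 6 receives 7.87·0.9090^5 and lends 7.87·0.9090^6 ≈ 4.4397 billion.

₩4.440 billion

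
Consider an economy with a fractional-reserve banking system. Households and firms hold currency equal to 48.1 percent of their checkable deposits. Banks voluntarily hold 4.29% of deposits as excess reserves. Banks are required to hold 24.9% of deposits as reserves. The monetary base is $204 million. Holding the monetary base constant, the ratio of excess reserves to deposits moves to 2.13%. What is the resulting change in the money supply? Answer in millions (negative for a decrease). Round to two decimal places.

Initially m₁ = (1 + 0.481) / (0.249 + 0.0429 + 0.481) ≈ 1.916160, so M₁ = 1.916160 × 204 ≈ 390.8966 million.
After the change m₂ = (1 + 0.481) / (0.249 + 0.0213 + 0.481) ≈ 1.971250, so M₂ = 1.971250 × 204 = 402.135 million.
ΔM = M₂ − M₁ = 402.135 − 390.8966 = 11.2384 million.

$11.24 million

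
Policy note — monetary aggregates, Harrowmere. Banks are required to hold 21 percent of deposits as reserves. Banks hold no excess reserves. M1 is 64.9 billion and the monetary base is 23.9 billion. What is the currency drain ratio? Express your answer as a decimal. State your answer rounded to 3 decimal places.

0.251

Using m = M/MB = 64.9/23.9 ≈ 2.715481. From m = (1 + c)/(c + rr + e), rearranging gives 1 + c = m·(c + rr + e), so c·(1 − m) = m·(rr + e) − 1.
Hence c = [m·(rr + e) − 1]/(1 − m) = [2.715481 × (0.21 + 0) − 1] / (1 − 2.715481) ≈ 0.250512.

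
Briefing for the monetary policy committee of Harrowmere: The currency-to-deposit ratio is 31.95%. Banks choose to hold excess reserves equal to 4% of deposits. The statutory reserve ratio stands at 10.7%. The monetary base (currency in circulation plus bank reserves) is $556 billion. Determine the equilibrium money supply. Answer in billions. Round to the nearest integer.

$1573 billion

The money multiplier is m = (1 + c) / (rr + e + c) = (1 + 0.3195) / (0.107 + 0.04 + 0.3195) ≈ 2.8285.
So M = m × MB = 2.8285 × 556 = 1572.646 billion.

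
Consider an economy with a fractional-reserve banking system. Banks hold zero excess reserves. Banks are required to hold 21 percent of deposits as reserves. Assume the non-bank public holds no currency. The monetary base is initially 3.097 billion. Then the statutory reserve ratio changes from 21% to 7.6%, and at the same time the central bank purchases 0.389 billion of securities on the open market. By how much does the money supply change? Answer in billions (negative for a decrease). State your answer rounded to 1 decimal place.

31.1 billion

Before: m₁ = 1 / (0.21) ≈ 4.7619, MB₁ = 3.097, so M₁ = 4.7619 × 3.097 ≈ 14.7476 billion.
After: m₂ = 1 / (0.076) ≈ 13.1579, MB₂ = 3.097 + 0.389 = 3.486, so M₂ = 13.1579 × 3.486 ≈ 45.8684 billion.
ΔM = M₂ − M₁ = 45.8684 − 14.7476 = 31.1208 billion.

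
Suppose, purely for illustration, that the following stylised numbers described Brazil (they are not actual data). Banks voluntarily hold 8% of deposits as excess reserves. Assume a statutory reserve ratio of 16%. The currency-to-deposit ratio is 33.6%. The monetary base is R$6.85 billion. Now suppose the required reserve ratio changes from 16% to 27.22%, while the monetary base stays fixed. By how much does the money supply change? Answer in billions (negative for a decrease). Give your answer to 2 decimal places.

-2.59 billion

Initially m₁ = (1 + 0.336) / (0.16 + 0.08 + 0.336) ≈ 2.3194, so M₁ = 2.3194 × 6.85 ≈ 15.8879 billion.
After the change m₂ = (1 + 0.336) / (0.2722 + 0.08 + 0.336) ≈ 1.9413, so M₂ = 1.9413 × 6.85 ≈ 13.2979 billion.
ΔM = M₂ − M₁ = 13.2979 − 15.8879 = -2.59 billion.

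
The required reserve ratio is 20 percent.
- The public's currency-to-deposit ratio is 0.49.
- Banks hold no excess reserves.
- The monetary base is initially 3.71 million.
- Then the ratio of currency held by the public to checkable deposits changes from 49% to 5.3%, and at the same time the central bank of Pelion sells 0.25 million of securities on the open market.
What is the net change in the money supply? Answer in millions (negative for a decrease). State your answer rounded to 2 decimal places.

6.39 million

Before: m₁ = (1 + 0.49) / (0.2 + 0.49) ≈ 2.1594, MB₁ = 3.71, so M₁ = 2.1594 × 3.71 ≈ 8.0114 million.
After: m₂ = (1 + 0.053) / (0.2 + 0.053) ≈ 4.1621, MB₂ = 3.71 − 0.25 = 3.46, so M₂ = 4.1621 × 3.46 ≈ 14.4009 million.
ΔM = M₂ − M₁ = 14.4009 − 8.0114 = 6.3895 million.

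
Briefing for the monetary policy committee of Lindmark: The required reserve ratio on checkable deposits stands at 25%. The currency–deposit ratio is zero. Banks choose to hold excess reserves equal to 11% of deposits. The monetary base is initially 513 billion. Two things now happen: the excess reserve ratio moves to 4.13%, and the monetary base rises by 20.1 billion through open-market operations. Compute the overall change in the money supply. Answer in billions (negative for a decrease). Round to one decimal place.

405.1 billion

Before: m₁ = 1 / (0.25 + 0.11) ≈ 2.77778, MB₁ = 513, so M₁ = 2.77778 × 513 ≈ 1425.0011 billion.
After: m₂ = 1 / (0.25 + 0.0413) ≈ 3.43289, MB₂ = 513 + 20.1 = 533.1, so M₂ = 3.43289 × 533.1 ≈ 1830.0737 billion.
ΔM = M₂ − M₁ = 1830.0737 − 1425.0011 = 405.0726 billion.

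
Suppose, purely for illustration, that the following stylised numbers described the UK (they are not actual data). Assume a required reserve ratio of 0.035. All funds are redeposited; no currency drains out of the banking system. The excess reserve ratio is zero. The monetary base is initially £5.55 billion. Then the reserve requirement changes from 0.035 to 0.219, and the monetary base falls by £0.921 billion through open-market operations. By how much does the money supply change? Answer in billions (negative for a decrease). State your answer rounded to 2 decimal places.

Before: m₁ = 1 / (0.035) ≈ 28.5714, MB₁ = 5.55, so M₁ = 28.5714 × 5.55 ≈ 158.5713 billion.
After: m₂ = 1 / (0.219) ≈ 4.5662, MB₂ = 5.55 − 0.921 = 4.629, so M₂ = 4.5662 × 4.629 ≈ 21.1369 billion.
ΔM = M₂ − M₁ = 21.1369 − 158.5713 = -137.4344 billion.

-137.43 billion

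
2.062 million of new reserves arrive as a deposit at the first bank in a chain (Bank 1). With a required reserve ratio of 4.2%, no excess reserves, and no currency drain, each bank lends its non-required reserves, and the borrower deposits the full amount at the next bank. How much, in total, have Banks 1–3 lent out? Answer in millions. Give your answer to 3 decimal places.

Bank i lends (1 − rr)^i of the original deposit: Bank 1 lends 2.062·0.9580 ≈ 1.9754, Bank 2 lends 2.062·0.9580² ≈ 1.8924, and so on.
Summing a geometric series: total = 2.062·[0.9580·(1 − 0.9580^3) / (1 − 0.9580)] ≈ 5.6808 million.

5.681 million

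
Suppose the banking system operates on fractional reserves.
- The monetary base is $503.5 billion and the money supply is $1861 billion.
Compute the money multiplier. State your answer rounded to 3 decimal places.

The money multiplier is m = M / MB = 1861 / 503.5 ≈ 3.69613.

3.696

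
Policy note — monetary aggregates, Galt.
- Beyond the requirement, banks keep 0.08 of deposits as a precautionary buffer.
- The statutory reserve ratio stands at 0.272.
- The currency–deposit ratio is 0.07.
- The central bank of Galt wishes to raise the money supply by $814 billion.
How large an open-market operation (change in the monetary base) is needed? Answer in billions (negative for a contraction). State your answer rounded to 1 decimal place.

$321.0 billion

The money multiplier is m = (1 + c) / (rr + e + c) = (1 + 0.07) / (0.272 + 0.08 + 0.07) ≈ 2.53555.
ΔMB = ΔM / m = (+814) / 2.53555 ≈ 321.0349 billion.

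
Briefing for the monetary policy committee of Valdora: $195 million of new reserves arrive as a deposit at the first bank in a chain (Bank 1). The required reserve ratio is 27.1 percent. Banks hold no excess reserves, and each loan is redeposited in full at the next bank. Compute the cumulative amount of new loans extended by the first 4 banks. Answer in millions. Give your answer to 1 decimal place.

Bank i lends (1 − rr)^i of the original deposit: Bank 1 lends 195·0.7290 = 142.1550, Bank 2 lends 195·0.7290² ≈ 103.6310, and so on.
Summing a geometric series: total = 195·[0.7290·(1 − 0.7290^4) / (1 − 0.7290)] ≈ 376.4067 million.

$376.4 million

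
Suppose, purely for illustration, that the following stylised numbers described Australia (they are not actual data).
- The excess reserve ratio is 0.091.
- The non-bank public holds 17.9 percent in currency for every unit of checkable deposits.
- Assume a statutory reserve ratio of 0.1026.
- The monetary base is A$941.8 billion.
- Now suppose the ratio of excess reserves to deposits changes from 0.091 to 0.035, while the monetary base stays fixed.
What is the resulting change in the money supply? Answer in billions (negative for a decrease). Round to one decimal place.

Initially m₁ = (1 + 0.179) / (0.1026 + 0.091 + 0.179) ≈ 3.16425, so M₁ = 3.16425 × 941.8 ≈ 2980.0906 billion.
After the change m₂ = (1 + 0.179) / (0.1026 + 0.035 + 0.179) ≈ 3.72394, so M₂ = 3.72394 × 941.8 ≈ 3507.2067 billion.
ΔM = M₂ − M₁ = 3507.2067 − 2980.0906 = 527.1161 billion.

A$527.1 billion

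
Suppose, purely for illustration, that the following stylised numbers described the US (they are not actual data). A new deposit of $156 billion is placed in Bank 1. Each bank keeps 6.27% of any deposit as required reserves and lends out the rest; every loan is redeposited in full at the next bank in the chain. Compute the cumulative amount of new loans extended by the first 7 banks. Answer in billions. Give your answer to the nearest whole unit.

$850 billion

Bank i lends (1 − rr)^i of the original deposit: Bank 1 lends 156·0.9373 = 146.2188, Bank 2 lends 156·0.9373² ≈ 137.0509, and so on.
Summing a geometric series: total = 156·[0.9373·(1 − 0.9373^7) / (1 − 0.9373)] ≈ 849.9093 billion.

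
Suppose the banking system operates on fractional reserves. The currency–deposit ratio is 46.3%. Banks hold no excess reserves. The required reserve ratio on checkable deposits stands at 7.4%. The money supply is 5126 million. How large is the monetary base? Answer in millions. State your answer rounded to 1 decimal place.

1881.5 million

The money multiplier is m = (1 + c) / (rr + c) = (1 + 0.463) / (0.074 + 0.463) ≈ 2.724395.
MB = M / m = 5126 / 2.724395 ≈ 1881.5186 million.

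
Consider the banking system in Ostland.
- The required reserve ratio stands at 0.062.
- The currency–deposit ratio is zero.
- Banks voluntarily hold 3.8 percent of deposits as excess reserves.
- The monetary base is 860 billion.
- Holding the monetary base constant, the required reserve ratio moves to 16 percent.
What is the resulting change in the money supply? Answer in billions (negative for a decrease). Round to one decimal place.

-4256.6 billion

Initially m₁ = 1 / (0.062 + 0.038) = 10, so M₁ = 10 × 860 = 8600 billion.
After the change m₂ = 1 / (0.16 + 0.038) ≈ 5.05051, so M₂ = 5.05051 × 860 = 4343.4386 billion.
ΔM = M₂ − M₁ = 4343.4386 − 8600 = -4256.5614 billion.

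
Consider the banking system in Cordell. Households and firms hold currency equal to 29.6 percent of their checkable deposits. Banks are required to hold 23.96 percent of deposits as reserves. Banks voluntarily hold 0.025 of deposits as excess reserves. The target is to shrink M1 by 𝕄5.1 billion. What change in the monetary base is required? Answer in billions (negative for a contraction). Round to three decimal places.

The money multiplier is m = (1 + c) / (rr + e + c) = (1 + 0.296) / (0.2396 + 0.025 + 0.296) ≈ 2.31181.
ΔMB = ΔM / m = (−5.1) / 2.31181 ≈ -2.2061 billion.

-2.206 billion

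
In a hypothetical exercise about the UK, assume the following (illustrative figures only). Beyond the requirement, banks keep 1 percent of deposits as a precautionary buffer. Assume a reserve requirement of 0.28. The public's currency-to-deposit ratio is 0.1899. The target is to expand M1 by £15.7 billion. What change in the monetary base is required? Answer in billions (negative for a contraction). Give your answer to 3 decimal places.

£6.332 billion

The money multiplier is m = (1 + c) / (rr + e + c) = (1 + 0.1899) / (0.28 + 0.01 + 0.1899) ≈ 2.479475.
ΔMB = ΔM / m = (+15.7) / 2.479475 ≈ 6.332 billion.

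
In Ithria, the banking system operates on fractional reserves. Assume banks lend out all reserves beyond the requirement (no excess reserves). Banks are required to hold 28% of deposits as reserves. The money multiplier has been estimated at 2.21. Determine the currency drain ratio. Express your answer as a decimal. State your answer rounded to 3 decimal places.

0.315

Using m = 2.21. From m = (1 + c)/(c + rr + e), rearranging gives 1 + c = m·(c + rr + e), so c·(1 − m) = m·(rr + e) − 1.
Hence c = [m·(rr + e) − 1]/(1 − m) = [2.21 × (0.28 + 0) − 1] / (1 − 2.21) ≈ 0.315041.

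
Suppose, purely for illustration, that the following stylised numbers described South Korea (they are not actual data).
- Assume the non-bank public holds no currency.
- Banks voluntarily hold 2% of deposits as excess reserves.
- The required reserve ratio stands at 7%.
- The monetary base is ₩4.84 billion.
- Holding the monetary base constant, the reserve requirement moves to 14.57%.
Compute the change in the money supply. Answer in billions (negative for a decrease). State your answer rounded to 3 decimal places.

-24.568 billion

Initially m₁ = 1 / (0.07 + 0.02) ≈ 11.11111, so M₁ = 11.11111 × 4.84 ≈ 53.7778 billion.
After the change m₂ = 1 / (0.1457 + 0.02) ≈ 6.03500, so M₂ = 6.03500 × 4.84 = 29.2094 billion.
ΔM = M₂ − M₁ = 29.2094 − 53.7778 = -24.5684 billion.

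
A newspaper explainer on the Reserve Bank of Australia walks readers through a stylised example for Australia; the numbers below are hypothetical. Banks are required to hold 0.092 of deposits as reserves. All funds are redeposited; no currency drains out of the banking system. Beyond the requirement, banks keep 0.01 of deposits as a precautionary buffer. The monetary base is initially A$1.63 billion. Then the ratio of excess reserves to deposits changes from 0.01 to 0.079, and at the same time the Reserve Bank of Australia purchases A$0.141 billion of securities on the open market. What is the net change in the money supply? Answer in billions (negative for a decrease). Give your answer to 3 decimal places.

-5.624 billion

Before: m₁ = 1 / (0.092 + 0.01) ≈ 9.80392, MB₁ = 1.63, so M₁ = 9.80392 × 1.63 ≈ 15.9804 billion.
After: m₂ = 1 / (0.092 + 0.079) ≈ 5.84795, MB₂ = 1.63 + 0.141 = 1.771, so M₂ = 5.84795 × 1.771 ≈ 10.3567 billion.
ΔM = M₂ − M₁ = 10.3567 − 15.9804 = -5.6237 billion.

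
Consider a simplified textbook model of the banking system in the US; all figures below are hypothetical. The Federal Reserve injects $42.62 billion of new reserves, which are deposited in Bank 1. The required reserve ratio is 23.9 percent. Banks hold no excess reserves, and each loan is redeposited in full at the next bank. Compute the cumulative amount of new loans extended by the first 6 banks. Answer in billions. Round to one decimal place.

Bank i lends (1 − rr)^i of the original deposit: Bank 1 lends 42.62·0.7610 ≈ 32.4338, Bank 2 lends 42.62·0.7610² ≈ 24.6821, and so on.
Summing a geometric series: total = 42.62·[0.7610·(1 − 0.7610^6) / (1 − 0.7610)] ≈ 109.3486 billion.

$109.3 billion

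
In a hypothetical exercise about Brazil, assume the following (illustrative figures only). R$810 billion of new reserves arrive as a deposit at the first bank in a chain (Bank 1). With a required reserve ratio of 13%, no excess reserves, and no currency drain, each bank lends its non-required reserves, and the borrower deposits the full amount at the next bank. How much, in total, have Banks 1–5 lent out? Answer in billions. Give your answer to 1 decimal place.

Bank i lends (1 − rr)^i of the original deposit: Bank 1 lends 810·0.8700 = 704.7000, Bank 2 lends 810·0.8700² = 613.0890, and so on.
Summing a geometric series: total = 810·[0.8700·(1 − 0.8700^5) / (1 − 0.8700)] ≈ 2718.9444 billion.

R$2718.9 billion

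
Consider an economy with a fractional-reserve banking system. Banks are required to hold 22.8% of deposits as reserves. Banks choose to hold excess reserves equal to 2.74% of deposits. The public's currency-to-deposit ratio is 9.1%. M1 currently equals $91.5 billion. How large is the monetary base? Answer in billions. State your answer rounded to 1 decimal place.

$29.1 billion

The money multiplier is m = (1 + c) / (rr + e + c) = (1 + 0.091) / (0.228 + 0.0274 + 0.091) ≈ 3.1495.
MB = M / m = 91.5 / 3.1495 ≈ 29.0522 billion.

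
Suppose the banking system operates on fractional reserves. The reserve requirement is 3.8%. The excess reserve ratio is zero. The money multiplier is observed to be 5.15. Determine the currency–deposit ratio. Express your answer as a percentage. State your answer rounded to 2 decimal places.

Using m = 5.15. From m = (1 + c)/(c + rr + e), rearranging gives 1 + c = m·(c + rr + e), so c·(1 − m) = m·(rr + e) − 1.
Hence c = [m·(rr + e) − 1]/(1 − m) = [5.15 × (0.038 + 0) − 1] / (1 − 5.15) ≈ 0.193807.

19.38%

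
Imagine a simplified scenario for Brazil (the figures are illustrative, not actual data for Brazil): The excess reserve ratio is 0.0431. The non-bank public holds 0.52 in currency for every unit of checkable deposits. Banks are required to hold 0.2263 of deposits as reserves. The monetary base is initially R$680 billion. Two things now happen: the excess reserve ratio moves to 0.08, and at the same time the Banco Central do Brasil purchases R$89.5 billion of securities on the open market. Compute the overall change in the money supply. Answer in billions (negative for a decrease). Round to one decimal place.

R$106.2 billion

Before: m₁ = (1 + 0.52) / (0.2263 + 0.0431 + 0.52) ≈ 1.92551, MB₁ = 680, so M₁ = 1.92551 × 680 = 1309.3468 billion.
After: m₂ = (1 + 0.52) / (0.2263 + 0.08 + 0.52) ≈ 1.83953, MB₂ = 680 + 89.5 = 769.5, so M₂ = 1.83953 × 769.5 ≈ 1415.5183 billion.
ΔM = M₂ − M₁ = 1415.5183 − 1309.3468 = 106.1715 billion.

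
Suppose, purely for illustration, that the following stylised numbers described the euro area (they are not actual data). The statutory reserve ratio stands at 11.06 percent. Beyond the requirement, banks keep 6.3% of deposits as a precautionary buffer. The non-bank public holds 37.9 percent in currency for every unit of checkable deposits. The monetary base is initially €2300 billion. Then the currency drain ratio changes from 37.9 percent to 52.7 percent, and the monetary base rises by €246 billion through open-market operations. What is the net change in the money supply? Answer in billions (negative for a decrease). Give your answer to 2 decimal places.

-190.43 billion

Before: m₁ = (1 + 0.379) / (0.1106 + 0.063 + 0.379) ≈ 2.4954759, MB₁ = 2300, so M₁ = 2.4954759 × 2300 ≈ 5739.5946 billion.
After: m₂ = (1 + 0.527) / (0.1106 + 0.063 + 0.527) ≈ 2.1795604, MB₂ = 2300 + 246 = 2546, so M₂ = 2.1795604 × 2546 ≈ 5549.1608 billion.
ΔM = M₂ − M₁ = 5549.1608 − 5739.5946 = -190.4338 billion.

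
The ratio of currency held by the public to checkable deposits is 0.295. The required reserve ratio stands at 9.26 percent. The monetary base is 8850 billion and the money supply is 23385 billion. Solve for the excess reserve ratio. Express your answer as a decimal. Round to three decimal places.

0.102

Using m = M/MB = 23385/8850 ≈ 2.642373. Since m = (1 + c)/(c + rr + e), the denominator satisfies c + rr + e = (1 + c)/m = (1 + 0.295) / 2.642373 ≈ 0.490090.
With c = 0.295 and rr = 0.0926, the excess reserve ratio is 0.490090 − 0.295 − 0.0926 = 0.10249.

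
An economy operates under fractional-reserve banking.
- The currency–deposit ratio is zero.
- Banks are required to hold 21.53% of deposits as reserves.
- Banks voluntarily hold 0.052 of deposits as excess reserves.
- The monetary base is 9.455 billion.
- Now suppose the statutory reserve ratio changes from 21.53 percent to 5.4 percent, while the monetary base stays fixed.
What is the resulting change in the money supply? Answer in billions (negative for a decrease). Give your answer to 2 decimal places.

53.83 billion

Initially m₁ = 1 / (0.2153 + 0.052) ≈ 3.7411, so M₁ = 3.7411 × 9.455 ≈ 35.3721 billion.
After the change m₂ = 1 / (0.054 + 0.052) ≈ 9.4340, so M₂ = 9.4340 × 9.455 ≈ 89.1985 billion.
ΔM = M₂ − M₁ = 89.1985 − 35.3721 = 53.8264 billion.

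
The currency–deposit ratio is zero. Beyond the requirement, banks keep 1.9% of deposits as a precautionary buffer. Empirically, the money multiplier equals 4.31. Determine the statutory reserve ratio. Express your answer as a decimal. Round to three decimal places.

Using m = 4.31. Since m = (1 + c)/(c + rr + e), the denominator satisfies c + rr + e = (1 + c)/m = (1 + 0) / 4.31 ≈ 0.232019.
With c = 0 and e = 0.019, the statutory reserve ratio is 0.232019 − 0 − 0.019 = 0.213019.

0.213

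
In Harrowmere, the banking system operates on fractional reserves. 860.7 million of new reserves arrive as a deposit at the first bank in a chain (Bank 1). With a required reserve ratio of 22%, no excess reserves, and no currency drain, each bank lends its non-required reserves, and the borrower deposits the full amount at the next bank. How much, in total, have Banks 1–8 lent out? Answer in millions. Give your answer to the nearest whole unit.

2633 million

Bank i lends (1 − rr)^i of the original deposit: Bank 1 lends 860.7·0.7800 = 671.3460, Bank 2 lends 860.7·0.7800² ≈ 523.6499, and so on.
Summing a geometric series: total = 860.7·[0.7800·(1 − 0.7800^8) / (1 − 0.7800)] ≈ 2633.4724 million.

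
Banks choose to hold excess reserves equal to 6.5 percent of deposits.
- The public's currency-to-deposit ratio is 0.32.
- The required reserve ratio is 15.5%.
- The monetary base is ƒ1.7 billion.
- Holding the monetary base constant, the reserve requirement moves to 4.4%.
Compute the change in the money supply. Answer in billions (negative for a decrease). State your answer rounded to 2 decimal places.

ƒ1.08 billion

Initially m₁ = (1 + 0.32) / (0.155 + 0.065 + 0.32) ≈ 2.4444, so M₁ = 2.4444 × 1.7 ≈ 4.1555 billion.
After the change m₂ = (1 + 0.32) / (0.044 + 0.065 + 0.32) ≈ 3.0769, so M₂ = 3.0769 × 1.7 ≈ 5.2307 billion.
ΔM = M₂ − M₁ = 5.2307 − 4.1555 = 1.0752 billion.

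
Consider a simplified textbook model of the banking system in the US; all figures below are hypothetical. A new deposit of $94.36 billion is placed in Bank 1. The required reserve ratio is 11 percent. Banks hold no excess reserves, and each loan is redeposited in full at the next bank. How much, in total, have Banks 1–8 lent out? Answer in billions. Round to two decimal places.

$462.92 billion

Bank i lends (1 − rr)^i of the original deposit: Bank 1 lends 94.36·0.8900 = 83.9804, Bank 2 lends 94.36·0.8900² ≈ 74.7426, and so on.
Summing a geometric series: total = 94.36·[0.8900·(1 − 0.8900^8) / (1 − 0.8900)] ≈ 462.9161 billion.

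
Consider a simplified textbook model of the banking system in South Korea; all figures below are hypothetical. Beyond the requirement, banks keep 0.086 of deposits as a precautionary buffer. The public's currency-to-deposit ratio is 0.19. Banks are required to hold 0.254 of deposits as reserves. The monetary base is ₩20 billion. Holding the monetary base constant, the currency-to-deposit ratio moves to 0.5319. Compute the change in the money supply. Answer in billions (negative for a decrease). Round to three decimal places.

-9.766 billion

Initially m₁ = (1 + 0.19) / (0.254 + 0.086 + 0.19) ≈ 2.245283, so M₁ = 2.245283 × 20 ≈ 44.9057 billion.
After the change m₂ = (1 + 0.5319) / (0.254 + 0.086 + 0.5319) ≈ 1.756968, so M₂ = 1.756968 × 20 ≈ 35.1394 billion.
ΔM = M₂ − M₁ = 35.1394 − 44.9057 = -9.7663 billion.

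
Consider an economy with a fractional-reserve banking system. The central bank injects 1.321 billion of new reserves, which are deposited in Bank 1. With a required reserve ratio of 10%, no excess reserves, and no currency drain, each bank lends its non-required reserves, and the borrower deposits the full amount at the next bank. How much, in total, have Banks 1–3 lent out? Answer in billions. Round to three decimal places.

Bank i lends (1 − rr)^i of the original deposit: Bank 1 lends 1.321·0.9000 = 1.1889, Bank 2 lends 1.321·0.9000² ≈ 1.0700, and so on.
Summing a geometric series: total = 1.321·[0.9000·(1 − 0.9000^3) / (1 − 0.9000)] ≈ 3.2219 billion.

3.222 billion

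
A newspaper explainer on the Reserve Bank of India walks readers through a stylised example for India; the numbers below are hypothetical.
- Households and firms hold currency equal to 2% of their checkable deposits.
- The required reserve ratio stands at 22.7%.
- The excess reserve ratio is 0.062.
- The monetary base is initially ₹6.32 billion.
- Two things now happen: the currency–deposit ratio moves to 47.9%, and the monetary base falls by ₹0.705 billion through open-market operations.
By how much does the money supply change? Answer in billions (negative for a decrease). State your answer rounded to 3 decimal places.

-10.049 billion

Before: m₁ = (1 + 0.02) / (0.227 + 0.062 + 0.02) ≈ 3.30097, MB₁ = 6.32, so M₁ = 3.30097 × 6.32 ≈ 20.8621 billion.
After: m₂ = (1 + 0.479) / (0.227 + 0.062 + 0.479) ≈ 1.92578, MB₂ = 6.32 − 0.705 = 5.615, so M₂ = 1.92578 × 5.615 ≈ 10.8133 billion.
ΔM = M₂ − M₁ = 10.8133 − 20.8621 = -10.0488 billion.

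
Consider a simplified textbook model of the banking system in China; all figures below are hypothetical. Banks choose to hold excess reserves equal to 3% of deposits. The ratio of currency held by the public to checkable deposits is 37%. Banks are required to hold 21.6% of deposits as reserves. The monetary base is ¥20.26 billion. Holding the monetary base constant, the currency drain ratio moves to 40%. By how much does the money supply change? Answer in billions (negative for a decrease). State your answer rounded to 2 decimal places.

-1.15 billion

Initially m₁ = (1 + 0.37) / (0.216 + 0.03 + 0.37) ≈ 2.22403, so M₁ = 2.22403 × 20.26 ≈ 45.0588 billion.
After the change m₂ = (1 + 0.4) / (0.216 + 0.03 + 0.4) ≈ 2.16718, so M₂ = 2.16718 × 20.26 ≈ 43.9071 billion.
ΔM = M₂ − M₁ = 43.9071 − 45.0588 = -1.1517 billion.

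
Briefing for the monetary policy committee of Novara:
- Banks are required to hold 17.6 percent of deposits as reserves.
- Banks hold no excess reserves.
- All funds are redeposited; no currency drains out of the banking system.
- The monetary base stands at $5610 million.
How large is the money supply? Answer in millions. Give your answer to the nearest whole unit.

With no currency drain or excess reserves, the money multiplier is m = 1/rr = 1/0.176 ≈ 5.68182.
Money supply M = m × MB = 5.68182 × 5610 = 31875.0102 million.

$31875 million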